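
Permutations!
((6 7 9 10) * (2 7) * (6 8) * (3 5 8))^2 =(2 9 3 8)(5 6 7 10)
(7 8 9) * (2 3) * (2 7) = (2 3 7 8 9) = [0, 1, 3, 7, 4, 5, 6, 8, 9, 2]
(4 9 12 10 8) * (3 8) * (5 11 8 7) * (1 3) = (1 3 7 5 11 8 4 9 12 10) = [0, 3, 2, 7, 9, 11, 6, 5, 4, 12, 1, 8, 10]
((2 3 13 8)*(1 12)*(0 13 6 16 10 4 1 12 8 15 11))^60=((0 13 15 11)(1 8 2 3 6 16 10 4))^60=(1 6)(2 10)(3 4)(8 16)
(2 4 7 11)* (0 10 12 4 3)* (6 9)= (0 10 12 4 7 11 2 3)(6 9)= [10, 1, 3, 0, 7, 5, 9, 11, 8, 6, 12, 2, 4]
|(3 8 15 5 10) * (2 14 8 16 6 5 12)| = |(2 14 8 15 12)(3 16 6 5 10)| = 5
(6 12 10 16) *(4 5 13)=[0, 1, 2, 3, 5, 13, 12, 7, 8, 9, 16, 11, 10, 4, 14, 15, 6]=(4 5 13)(6 12 10 16)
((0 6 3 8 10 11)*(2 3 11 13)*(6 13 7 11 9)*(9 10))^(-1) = (0 11 7 10 6 9 8 3 2 13)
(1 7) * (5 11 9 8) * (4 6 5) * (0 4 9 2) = (0 4 6 5 11 2)(1 7)(8 9) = [4, 7, 0, 3, 6, 11, 5, 1, 9, 8, 10, 2]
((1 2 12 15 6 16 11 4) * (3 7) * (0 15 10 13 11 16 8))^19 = ((16)(0 15 6 8)(1 2 12 10 13 11 4)(3 7))^19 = (16)(0 8 6 15)(1 11 10 2 4 13 12)(3 7)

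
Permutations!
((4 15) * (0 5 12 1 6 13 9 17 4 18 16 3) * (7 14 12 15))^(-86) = ((0 5 15 18 16 3)(1 6 13 9 17 4 7 14 12))^(-86) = (0 16 15)(1 17 12 9 14 13 7 6 4)(3 18 5)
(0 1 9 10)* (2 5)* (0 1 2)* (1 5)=[2, 9, 1, 3, 4, 0, 6, 7, 8, 10, 5]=(0 2 1 9 10 5)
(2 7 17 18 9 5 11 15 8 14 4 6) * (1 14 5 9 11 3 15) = (1 14 4 6 2 7 17 18 11)(3 15 8 5) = [0, 14, 7, 15, 6, 3, 2, 17, 5, 9, 10, 1, 12, 13, 4, 8, 16, 18, 11]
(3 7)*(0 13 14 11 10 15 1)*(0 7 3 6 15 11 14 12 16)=(0 13 12 16)(1 7 6 15)(10 11)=[13, 7, 2, 3, 4, 5, 15, 6, 8, 9, 11, 10, 16, 12, 14, 1, 0]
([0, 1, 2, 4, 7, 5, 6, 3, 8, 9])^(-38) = [0, 1, 2, 4, 7, 5, 6, 3, 8, 9]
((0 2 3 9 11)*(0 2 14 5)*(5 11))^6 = (0 5 9 3 2 11 14)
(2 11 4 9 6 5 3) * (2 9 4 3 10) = (2 11 3 9 6 5 10) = [0, 1, 11, 9, 4, 10, 5, 7, 8, 6, 2, 3]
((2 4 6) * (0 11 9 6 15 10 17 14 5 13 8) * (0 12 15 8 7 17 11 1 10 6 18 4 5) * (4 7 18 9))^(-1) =((0 1 10 11 4 8 12 15 6 2 5 13 18 7 17 14))^(-1) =(0 14 17 7 18 13 5 2 6 15 12 8 4 11 10 1)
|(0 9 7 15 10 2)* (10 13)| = |(0 9 7 15 13 10 2)| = 7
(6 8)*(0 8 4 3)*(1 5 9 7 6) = (0 8 1 5 9 7 6 4 3) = [8, 5, 2, 0, 3, 9, 4, 6, 1, 7]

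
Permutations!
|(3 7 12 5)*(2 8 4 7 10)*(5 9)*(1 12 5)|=|(1 12 9)(2 8 4 7 5 3 10)|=21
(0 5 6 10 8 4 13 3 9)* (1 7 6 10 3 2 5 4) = [4, 7, 5, 9, 13, 10, 3, 6, 1, 0, 8, 11, 12, 2] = (0 4 13 2 5 10 8 1 7 6 3 9)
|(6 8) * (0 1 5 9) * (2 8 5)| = |(0 1 2 8 6 5 9)| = 7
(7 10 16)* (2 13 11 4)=(2 13 11 4)(7 10 16)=[0, 1, 13, 3, 2, 5, 6, 10, 8, 9, 16, 4, 12, 11, 14, 15, 7]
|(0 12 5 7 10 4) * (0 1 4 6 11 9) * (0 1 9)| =21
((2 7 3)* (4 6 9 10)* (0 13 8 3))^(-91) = ((0 13 8 3 2 7)(4 6 9 10))^(-91) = (0 7 2 3 8 13)(4 6 9 10)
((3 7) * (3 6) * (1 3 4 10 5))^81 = ((1 3 7 6 4 10 5))^81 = (1 4 3 10 7 5 6)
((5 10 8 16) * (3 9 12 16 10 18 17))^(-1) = (3 17 18 5 16 12 9)(8 10)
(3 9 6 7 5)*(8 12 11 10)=(3 9 6 7 5)(8 12 11 10)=[0, 1, 2, 9, 4, 3, 7, 5, 12, 6, 8, 10, 11]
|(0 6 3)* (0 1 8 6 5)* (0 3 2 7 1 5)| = |(1 8 6 2 7)(3 5)| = 10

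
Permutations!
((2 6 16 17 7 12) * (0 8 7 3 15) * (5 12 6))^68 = ((0 8 7 6 16 17 3 15)(2 5 12))^68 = (0 16)(2 12 5)(3 7)(6 15)(8 17)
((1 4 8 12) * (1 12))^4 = ((12)(1 4 8))^4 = (12)(1 4 8)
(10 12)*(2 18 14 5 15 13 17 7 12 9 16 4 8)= (2 18 14 5 15 13 17 7 12 10 9 16 4 8)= [0, 1, 18, 3, 8, 15, 6, 12, 2, 16, 9, 11, 10, 17, 5, 13, 4, 7, 14]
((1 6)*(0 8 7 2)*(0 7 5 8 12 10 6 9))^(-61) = (0 9 1 6 10 12)(2 7)(5 8) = ((0 12 10 6 1 9)(2 7)(5 8))^(-61)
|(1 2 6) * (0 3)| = 6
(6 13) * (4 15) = (4 15)(6 13) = [0, 1, 2, 3, 15, 5, 13, 7, 8, 9, 10, 11, 12, 6, 14, 4]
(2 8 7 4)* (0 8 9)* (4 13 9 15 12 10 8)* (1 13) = [4, 13, 15, 3, 2, 5, 6, 1, 7, 0, 8, 11, 10, 9, 14, 12] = (0 4 2 15 12 10 8 7 1 13 9)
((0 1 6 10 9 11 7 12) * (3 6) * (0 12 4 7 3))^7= (12)(0 1)(3 10 11 6 9)(4 7)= ((12)(0 1)(3 6 10 9 11)(4 7))^7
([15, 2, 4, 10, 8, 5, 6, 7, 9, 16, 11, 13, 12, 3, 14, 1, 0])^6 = (0 9 4 1)(2 15 16 8)(3 11)(10 13)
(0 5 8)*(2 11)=[5, 1, 11, 3, 4, 8, 6, 7, 0, 9, 10, 2]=(0 5 8)(2 11)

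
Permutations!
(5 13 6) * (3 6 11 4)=[0, 1, 2, 6, 3, 13, 5, 7, 8, 9, 10, 4, 12, 11]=(3 6 5 13 11 4)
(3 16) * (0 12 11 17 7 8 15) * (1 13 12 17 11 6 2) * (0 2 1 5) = (0 17 7 8 15 2 5)(1 13 12 6)(3 16) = [17, 13, 5, 16, 4, 0, 1, 8, 15, 9, 10, 11, 6, 12, 14, 2, 3, 7]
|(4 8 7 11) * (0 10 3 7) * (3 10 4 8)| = |(0 4 3 7 11 8)| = 6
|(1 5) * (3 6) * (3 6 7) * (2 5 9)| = |(1 9 2 5)(3 7)| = 4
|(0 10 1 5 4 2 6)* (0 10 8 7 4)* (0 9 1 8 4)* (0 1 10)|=12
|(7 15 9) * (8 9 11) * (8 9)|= |(7 15 11 9)|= 4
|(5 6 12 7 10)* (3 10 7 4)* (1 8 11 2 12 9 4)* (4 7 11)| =12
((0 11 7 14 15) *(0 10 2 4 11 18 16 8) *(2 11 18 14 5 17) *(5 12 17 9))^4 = (0 11 2 8 10 17 16 15 12 18 14 7 4)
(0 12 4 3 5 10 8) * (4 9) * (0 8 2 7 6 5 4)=(0 12 9)(2 7 6 5 10)(3 4)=[12, 1, 7, 4, 3, 10, 5, 6, 8, 0, 2, 11, 9]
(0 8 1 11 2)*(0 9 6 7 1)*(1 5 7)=(0 8)(1 11 2 9 6)(5 7)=[8, 11, 9, 3, 4, 7, 1, 5, 0, 6, 10, 2]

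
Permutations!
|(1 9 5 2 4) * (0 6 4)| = |(0 6 4 1 9 5 2)| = 7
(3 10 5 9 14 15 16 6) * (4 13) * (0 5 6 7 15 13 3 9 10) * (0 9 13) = (0 5 10 6 13 4 3 9 14)(7 15 16) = [5, 1, 2, 9, 3, 10, 13, 15, 8, 14, 6, 11, 12, 4, 0, 16, 7]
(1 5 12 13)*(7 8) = (1 5 12 13)(7 8) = [0, 5, 2, 3, 4, 12, 6, 8, 7, 9, 10, 11, 13, 1]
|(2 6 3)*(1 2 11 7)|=6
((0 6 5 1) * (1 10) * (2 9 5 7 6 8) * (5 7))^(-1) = (0 1 10 5 6 7 9 2 8) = ((0 8 2 9 7 6 5 10 1))^(-1)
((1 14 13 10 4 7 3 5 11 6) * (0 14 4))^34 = (0 13)(1 6 11 5 3 7 4)(10 14)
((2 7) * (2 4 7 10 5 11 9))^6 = (2 10 5 11 9)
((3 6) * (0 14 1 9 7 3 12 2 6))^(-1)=(0 3 7 9 1 14)(2 12 6)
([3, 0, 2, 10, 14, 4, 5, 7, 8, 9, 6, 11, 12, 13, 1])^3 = [6, 10, 2, 5, 0, 1, 14, 7, 8, 9, 4, 11, 12, 13, 3]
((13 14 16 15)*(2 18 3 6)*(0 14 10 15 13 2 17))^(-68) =(0 6 18 15 13 14 17 3 2 10 16)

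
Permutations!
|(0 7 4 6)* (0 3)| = 5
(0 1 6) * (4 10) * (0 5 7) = [1, 6, 2, 3, 10, 7, 5, 0, 8, 9, 4] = (0 1 6 5 7)(4 10)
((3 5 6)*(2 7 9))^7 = ((2 7 9)(3 5 6))^7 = (2 7 9)(3 5 6)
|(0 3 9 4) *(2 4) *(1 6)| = 10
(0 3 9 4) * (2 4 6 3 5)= (0 5 2 4)(3 9 6)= [5, 1, 4, 9, 0, 2, 3, 7, 8, 6]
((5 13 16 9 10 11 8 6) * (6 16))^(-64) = (5 6 13)(8 16 9 10 11)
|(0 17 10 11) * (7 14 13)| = |(0 17 10 11)(7 14 13)| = 12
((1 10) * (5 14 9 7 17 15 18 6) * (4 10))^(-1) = (1 10 4)(5 6 18 15 17 7 9 14)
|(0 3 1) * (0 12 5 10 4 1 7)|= 15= |(0 3 7)(1 12 5 10 4)|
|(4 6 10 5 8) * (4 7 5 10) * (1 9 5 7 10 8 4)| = |(1 9 5 4 6)(8 10)| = 10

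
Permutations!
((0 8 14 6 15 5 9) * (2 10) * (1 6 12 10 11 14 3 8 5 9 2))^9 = (0 15 1 12 11 5 9 6 10 14 2)(3 8)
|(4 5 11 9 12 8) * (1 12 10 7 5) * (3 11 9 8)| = |(1 12 3 11 8 4)(5 9 10 7)| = 12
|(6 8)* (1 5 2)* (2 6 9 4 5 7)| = |(1 7 2)(4 5 6 8 9)| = 15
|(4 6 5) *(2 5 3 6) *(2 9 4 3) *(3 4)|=6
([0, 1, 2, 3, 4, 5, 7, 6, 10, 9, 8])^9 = (6 7)(8 10)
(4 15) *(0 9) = (0 9)(4 15) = [9, 1, 2, 3, 15, 5, 6, 7, 8, 0, 10, 11, 12, 13, 14, 4]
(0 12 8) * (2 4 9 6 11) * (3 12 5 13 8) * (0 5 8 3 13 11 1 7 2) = (0 8 5 11)(1 7 2 4 9 6)(3 12 13) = [8, 7, 4, 12, 9, 11, 1, 2, 5, 6, 10, 0, 13, 3]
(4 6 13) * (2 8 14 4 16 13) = (2 8 14 4 6)(13 16) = [0, 1, 8, 3, 6, 5, 2, 7, 14, 9, 10, 11, 12, 16, 4, 15, 13]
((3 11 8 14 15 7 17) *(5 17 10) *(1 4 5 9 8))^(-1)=(1 11 3 17 5 4)(7 15 14 8 9 10)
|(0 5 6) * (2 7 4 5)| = |(0 2 7 4 5 6)| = 6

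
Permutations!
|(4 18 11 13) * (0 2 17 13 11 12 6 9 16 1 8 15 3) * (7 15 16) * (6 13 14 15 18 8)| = |(0 2 17 14 15 3)(1 6 9 7 18 12 13 4 8 16)| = 30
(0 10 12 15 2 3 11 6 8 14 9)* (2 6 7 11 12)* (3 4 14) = (0 10 2 4 14 9)(3 12 15 6 8)(7 11) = [10, 1, 4, 12, 14, 5, 8, 11, 3, 0, 2, 7, 15, 13, 9, 6]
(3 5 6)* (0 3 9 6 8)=[3, 1, 2, 5, 4, 8, 9, 7, 0, 6]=(0 3 5 8)(6 9)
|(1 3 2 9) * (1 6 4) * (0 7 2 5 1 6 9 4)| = 15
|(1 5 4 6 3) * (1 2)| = |(1 5 4 6 3 2)| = 6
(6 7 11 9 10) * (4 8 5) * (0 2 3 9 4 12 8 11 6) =(0 2 3 9 10)(4 11)(5 12 8)(6 7) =[2, 1, 3, 9, 11, 12, 7, 6, 5, 10, 0, 4, 8]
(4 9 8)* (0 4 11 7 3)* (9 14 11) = (0 4 14 11 7 3)(8 9) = [4, 1, 2, 0, 14, 5, 6, 3, 9, 8, 10, 7, 12, 13, 11]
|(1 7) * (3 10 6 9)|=4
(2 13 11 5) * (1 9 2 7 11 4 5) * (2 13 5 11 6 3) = [0, 9, 5, 2, 11, 7, 3, 6, 8, 13, 10, 1, 12, 4] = (1 9 13 4 11)(2 5 7 6 3)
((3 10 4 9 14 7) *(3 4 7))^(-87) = (3 4)(7 14)(9 10)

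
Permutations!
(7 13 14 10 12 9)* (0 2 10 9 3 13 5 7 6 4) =[2, 1, 10, 13, 0, 7, 4, 5, 8, 6, 12, 11, 3, 14, 9] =(0 2 10 12 3 13 14 9 6 4)(5 7)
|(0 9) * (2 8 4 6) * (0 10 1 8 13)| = 9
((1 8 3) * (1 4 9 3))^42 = (9)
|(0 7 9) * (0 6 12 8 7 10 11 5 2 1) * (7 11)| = |(0 10 7 9 6 12 8 11 5 2 1)| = 11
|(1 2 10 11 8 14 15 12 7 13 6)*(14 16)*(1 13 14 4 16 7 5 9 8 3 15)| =12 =|(1 2 10 11 3 15 12 5 9 8 7 14)(4 16)(6 13)|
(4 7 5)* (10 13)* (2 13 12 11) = (2 13 10 12 11)(4 7 5) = [0, 1, 13, 3, 7, 4, 6, 5, 8, 9, 12, 2, 11, 10]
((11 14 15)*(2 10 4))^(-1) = (2 4 10)(11 15 14)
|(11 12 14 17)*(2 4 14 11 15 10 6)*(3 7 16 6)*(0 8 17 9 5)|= 14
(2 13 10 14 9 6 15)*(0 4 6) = (0 4 6 15 2 13 10 14 9) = [4, 1, 13, 3, 6, 5, 15, 7, 8, 0, 14, 11, 12, 10, 9, 2]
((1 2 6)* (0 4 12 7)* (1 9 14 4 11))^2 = (0 1 6 14 12)(2 9 4 7 11)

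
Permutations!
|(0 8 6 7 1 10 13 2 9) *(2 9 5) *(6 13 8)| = 8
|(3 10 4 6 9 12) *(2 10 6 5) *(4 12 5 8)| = 14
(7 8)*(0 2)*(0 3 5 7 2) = (2 3 5 7 8) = [0, 1, 3, 5, 4, 7, 6, 8, 2]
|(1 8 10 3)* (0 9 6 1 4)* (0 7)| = 9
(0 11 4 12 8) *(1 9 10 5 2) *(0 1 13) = (0 11 4 12 8 1 9 10 5 2 13) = [11, 9, 13, 3, 12, 2, 6, 7, 1, 10, 5, 4, 8, 0]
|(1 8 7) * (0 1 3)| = |(0 1 8 7 3)| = 5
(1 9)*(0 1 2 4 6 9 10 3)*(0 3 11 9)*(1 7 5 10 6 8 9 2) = (0 7 5 10 11 2 4 8 9 1 6) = [7, 6, 4, 3, 8, 10, 0, 5, 9, 1, 11, 2]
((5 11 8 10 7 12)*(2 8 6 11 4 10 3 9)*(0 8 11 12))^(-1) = (0 7 10 4 5 12 6 11 2 9 3 8)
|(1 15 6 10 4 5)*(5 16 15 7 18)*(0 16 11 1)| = 11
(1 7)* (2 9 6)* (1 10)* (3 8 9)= (1 7 10)(2 3 8 9 6)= [0, 7, 3, 8, 4, 5, 2, 10, 9, 6, 1]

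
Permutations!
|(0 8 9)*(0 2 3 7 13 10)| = |(0 8 9 2 3 7 13 10)| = 8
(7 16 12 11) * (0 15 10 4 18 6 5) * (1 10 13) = [15, 10, 2, 3, 18, 0, 5, 16, 8, 9, 4, 7, 11, 1, 14, 13, 12, 17, 6] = (0 15 13 1 10 4 18 6 5)(7 16 12 11)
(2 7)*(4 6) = (2 7)(4 6) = [0, 1, 7, 3, 6, 5, 4, 2]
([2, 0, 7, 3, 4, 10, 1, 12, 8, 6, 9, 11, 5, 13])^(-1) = (13)(0 1 6 9 10 5 12 7 2)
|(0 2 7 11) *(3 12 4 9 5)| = |(0 2 7 11)(3 12 4 9 5)| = 20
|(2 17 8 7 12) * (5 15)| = |(2 17 8 7 12)(5 15)| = 10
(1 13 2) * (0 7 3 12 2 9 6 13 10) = [7, 10, 1, 12, 4, 5, 13, 3, 8, 6, 0, 11, 2, 9] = (0 7 3 12 2 1 10)(6 13 9)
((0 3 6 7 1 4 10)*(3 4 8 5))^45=(10)(1 3)(5 7)(6 8)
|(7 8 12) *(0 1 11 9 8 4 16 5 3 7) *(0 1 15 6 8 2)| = 45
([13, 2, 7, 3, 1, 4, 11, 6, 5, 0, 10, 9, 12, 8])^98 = [9, 4, 1, 3, 5, 8, 7, 2, 13, 11, 10, 6, 12, 0]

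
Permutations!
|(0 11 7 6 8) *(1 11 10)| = |(0 10 1 11 7 6 8)| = 7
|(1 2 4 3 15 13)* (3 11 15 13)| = 7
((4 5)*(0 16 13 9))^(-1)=(0 9 13 16)(4 5)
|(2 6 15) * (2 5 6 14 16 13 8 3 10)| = |(2 14 16 13 8 3 10)(5 6 15)| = 21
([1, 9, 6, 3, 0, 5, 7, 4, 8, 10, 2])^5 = (0 6 9 4 2 1 7 10)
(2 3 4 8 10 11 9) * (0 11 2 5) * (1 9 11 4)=[4, 9, 3, 1, 8, 0, 6, 7, 10, 5, 2, 11]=(11)(0 4 8 10 2 3 1 9 5)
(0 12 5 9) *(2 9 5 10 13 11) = (0 12 10 13 11 2 9) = [12, 1, 9, 3, 4, 5, 6, 7, 8, 0, 13, 2, 10, 11]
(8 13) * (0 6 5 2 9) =(0 6 5 2 9)(8 13) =[6, 1, 9, 3, 4, 2, 5, 7, 13, 0, 10, 11, 12, 8]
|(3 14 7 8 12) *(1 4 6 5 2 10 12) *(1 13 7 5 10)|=9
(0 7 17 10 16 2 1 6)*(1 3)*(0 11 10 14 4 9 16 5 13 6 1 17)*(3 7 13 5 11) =[13, 1, 7, 17, 9, 5, 3, 0, 8, 16, 11, 10, 12, 6, 4, 15, 2, 14] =(0 13 6 3 17 14 4 9 16 2 7)(10 11)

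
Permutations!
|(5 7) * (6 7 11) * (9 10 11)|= |(5 9 10 11 6 7)|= 6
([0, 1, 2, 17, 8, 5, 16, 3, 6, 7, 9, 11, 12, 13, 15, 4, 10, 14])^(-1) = (3 7 9 10 16 6 8 4 15 14 17)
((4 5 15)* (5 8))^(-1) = ((4 8 5 15))^(-1) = (4 15 5 8)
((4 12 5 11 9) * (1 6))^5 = (12)(1 6)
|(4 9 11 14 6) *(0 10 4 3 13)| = |(0 10 4 9 11 14 6 3 13)| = 9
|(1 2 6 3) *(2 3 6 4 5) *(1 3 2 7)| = 5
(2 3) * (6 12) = (2 3)(6 12) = [0, 1, 3, 2, 4, 5, 12, 7, 8, 9, 10, 11, 6]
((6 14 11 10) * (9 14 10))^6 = (14)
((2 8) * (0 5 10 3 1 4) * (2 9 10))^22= ((0 5 2 8 9 10 3 1 4))^22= (0 9 4 8 1 2 3 5 10)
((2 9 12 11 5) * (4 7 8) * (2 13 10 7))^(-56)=(2 5 8 12 10)(4 11 7 9 13)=((2 9 12 11 5 13 10 7 8 4))^(-56)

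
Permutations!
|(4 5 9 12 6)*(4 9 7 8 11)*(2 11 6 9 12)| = 9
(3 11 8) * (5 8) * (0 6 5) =(0 6 5 8 3 11) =[6, 1, 2, 11, 4, 8, 5, 7, 3, 9, 10, 0]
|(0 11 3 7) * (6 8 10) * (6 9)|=|(0 11 3 7)(6 8 10 9)|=4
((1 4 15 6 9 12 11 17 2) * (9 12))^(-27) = (1 11 15 2 12 4 17 6)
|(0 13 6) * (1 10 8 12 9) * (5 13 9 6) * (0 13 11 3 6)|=30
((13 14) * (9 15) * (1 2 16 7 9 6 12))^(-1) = (1 12 6 15 9 7 16 2)(13 14) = ((1 2 16 7 9 15 6 12)(13 14))^(-1)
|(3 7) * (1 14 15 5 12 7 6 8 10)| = 10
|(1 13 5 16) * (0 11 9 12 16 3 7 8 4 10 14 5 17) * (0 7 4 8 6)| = 10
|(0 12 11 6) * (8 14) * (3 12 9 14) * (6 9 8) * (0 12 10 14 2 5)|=11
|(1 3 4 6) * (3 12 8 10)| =|(1 12 8 10 3 4 6)| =7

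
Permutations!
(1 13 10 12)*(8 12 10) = (1 13 8 12) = [0, 13, 2, 3, 4, 5, 6, 7, 12, 9, 10, 11, 1, 8]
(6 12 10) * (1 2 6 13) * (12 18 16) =(1 2 6 18 16 12 10 13) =[0, 2, 6, 3, 4, 5, 18, 7, 8, 9, 13, 11, 10, 1, 14, 15, 12, 17, 16]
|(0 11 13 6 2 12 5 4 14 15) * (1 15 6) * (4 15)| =11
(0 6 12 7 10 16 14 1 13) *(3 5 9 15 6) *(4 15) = (0 3 5 9 4 15 6 12 7 10 16 14 1 13) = [3, 13, 2, 5, 15, 9, 12, 10, 8, 4, 16, 11, 7, 0, 1, 6, 14]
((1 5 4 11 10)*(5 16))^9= ((1 16 5 4 11 10))^9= (1 4)(5 10)(11 16)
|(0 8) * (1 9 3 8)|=|(0 1 9 3 8)|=5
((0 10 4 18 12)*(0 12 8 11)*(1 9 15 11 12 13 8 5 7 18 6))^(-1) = ((0 10 4 6 1 9 15 11)(5 7 18)(8 12 13))^(-1) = (0 11 15 9 1 6 4 10)(5 18 7)(8 13 12)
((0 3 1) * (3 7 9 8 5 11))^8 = (11)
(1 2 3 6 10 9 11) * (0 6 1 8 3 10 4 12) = (0 6 4 12)(1 2 10 9 11 8 3) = [6, 2, 10, 1, 12, 5, 4, 7, 3, 11, 9, 8, 0]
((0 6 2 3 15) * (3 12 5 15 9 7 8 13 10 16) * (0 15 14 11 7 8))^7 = ((0 6 2 12 5 14 11 7)(3 9 8 13 10 16))^7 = (0 7 11 14 5 12 2 6)(3 9 8 13 10 16)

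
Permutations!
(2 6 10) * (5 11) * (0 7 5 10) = (0 7 5 11 10 2 6) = [7, 1, 6, 3, 4, 11, 0, 5, 8, 9, 2, 10]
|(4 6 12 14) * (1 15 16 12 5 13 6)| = 6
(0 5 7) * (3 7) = (0 5 3 7) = [5, 1, 2, 7, 4, 3, 6, 0]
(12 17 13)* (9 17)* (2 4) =[0, 1, 4, 3, 2, 5, 6, 7, 8, 17, 10, 11, 9, 12, 14, 15, 16, 13] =(2 4)(9 17 13 12)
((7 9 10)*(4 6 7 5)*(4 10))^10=(10)(4 7)(6 9)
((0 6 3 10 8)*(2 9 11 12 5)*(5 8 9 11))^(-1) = ((0 6 3 10 9 5 2 11 12 8))^(-1) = (0 8 12 11 2 5 9 10 3 6)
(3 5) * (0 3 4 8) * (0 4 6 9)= (0 3 5 6 9)(4 8)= [3, 1, 2, 5, 8, 6, 9, 7, 4, 0]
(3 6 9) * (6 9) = (3 9) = [0, 1, 2, 9, 4, 5, 6, 7, 8, 3]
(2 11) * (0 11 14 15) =(0 11 2 14 15) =[11, 1, 14, 3, 4, 5, 6, 7, 8, 9, 10, 2, 12, 13, 15, 0]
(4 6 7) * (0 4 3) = [4, 1, 2, 0, 6, 5, 7, 3] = (0 4 6 7 3)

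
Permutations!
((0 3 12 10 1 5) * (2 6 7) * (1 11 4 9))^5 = (0 4 3 9 12 1 10 5 11)(2 7 6)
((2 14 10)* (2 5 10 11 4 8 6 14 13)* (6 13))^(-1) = ((2 6 14 11 4 8 13)(5 10))^(-1) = (2 13 8 4 11 14 6)(5 10)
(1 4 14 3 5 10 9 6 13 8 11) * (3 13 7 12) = (1 4 14 13 8 11)(3 5 10 9 6 7 12) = [0, 4, 2, 5, 14, 10, 7, 12, 11, 6, 9, 1, 3, 8, 13]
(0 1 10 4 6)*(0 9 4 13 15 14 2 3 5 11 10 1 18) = (0 18)(2 3 5 11 10 13 15 14)(4 6 9) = [18, 1, 3, 5, 6, 11, 9, 7, 8, 4, 13, 10, 12, 15, 2, 14, 16, 17, 0]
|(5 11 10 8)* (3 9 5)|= |(3 9 5 11 10 8)|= 6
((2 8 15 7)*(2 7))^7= (2 8 15)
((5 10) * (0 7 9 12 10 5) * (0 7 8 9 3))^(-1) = (0 3 7 10 12 9 8)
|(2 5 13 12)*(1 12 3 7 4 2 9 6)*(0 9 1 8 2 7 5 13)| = 8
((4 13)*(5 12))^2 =((4 13)(5 12))^2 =(13)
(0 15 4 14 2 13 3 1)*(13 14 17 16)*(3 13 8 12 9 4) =[15, 0, 14, 1, 17, 5, 6, 7, 12, 4, 10, 11, 9, 13, 2, 3, 8, 16] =(0 15 3 1)(2 14)(4 17 16 8 12 9)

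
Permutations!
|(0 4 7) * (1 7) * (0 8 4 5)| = 4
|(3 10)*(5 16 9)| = 6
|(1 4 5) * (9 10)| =6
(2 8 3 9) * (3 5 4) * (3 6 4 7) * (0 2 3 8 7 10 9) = (0 2 7 8 5 10 9 3)(4 6) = [2, 1, 7, 0, 6, 10, 4, 8, 5, 3, 9]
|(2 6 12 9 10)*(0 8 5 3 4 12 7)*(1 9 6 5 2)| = 9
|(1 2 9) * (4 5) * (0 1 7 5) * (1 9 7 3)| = 8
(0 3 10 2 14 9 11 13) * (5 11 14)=(0 3 10 2 5 11 13)(9 14)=[3, 1, 5, 10, 4, 11, 6, 7, 8, 14, 2, 13, 12, 0, 9]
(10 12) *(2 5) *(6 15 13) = (2 5)(6 15 13)(10 12) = [0, 1, 5, 3, 4, 2, 15, 7, 8, 9, 12, 11, 10, 6, 14, 13]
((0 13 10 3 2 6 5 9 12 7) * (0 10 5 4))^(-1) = (0 4 6 2 3 10 7 12 9 5 13)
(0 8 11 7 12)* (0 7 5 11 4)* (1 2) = (0 8 4)(1 2)(5 11)(7 12) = [8, 2, 1, 3, 0, 11, 6, 12, 4, 9, 10, 5, 7]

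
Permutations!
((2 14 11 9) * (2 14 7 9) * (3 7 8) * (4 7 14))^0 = ((2 8 3 14 11)(4 7 9))^0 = (14)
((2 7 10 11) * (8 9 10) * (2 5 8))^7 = (2 7)(5 9 11 8 10)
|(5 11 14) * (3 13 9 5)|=6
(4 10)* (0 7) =(0 7)(4 10) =[7, 1, 2, 3, 10, 5, 6, 0, 8, 9, 4]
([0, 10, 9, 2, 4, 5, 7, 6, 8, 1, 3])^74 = (1 9 2 3 10)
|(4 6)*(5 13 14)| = 6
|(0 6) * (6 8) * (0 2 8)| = 3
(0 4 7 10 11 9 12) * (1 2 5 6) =(0 4 7 10 11 9 12)(1 2 5 6) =[4, 2, 5, 3, 7, 6, 1, 10, 8, 12, 11, 9, 0]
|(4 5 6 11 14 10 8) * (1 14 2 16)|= 10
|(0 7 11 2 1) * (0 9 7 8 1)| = 7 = |(0 8 1 9 7 11 2)|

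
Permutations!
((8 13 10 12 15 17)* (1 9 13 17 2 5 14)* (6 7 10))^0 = (17) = ((1 9 13 6 7 10 12 15 2 5 14)(8 17))^0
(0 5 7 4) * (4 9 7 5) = [4, 1, 2, 3, 0, 5, 6, 9, 8, 7] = (0 4)(7 9)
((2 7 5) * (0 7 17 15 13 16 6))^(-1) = ((0 7 5 2 17 15 13 16 6))^(-1) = (0 6 16 13 15 17 2 5 7)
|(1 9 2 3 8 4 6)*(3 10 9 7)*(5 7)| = 21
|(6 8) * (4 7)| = 2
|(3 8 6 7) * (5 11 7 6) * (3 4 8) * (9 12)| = 10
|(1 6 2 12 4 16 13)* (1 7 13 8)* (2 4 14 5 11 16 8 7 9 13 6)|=|(1 2 12 14 5 11 16 7 6 4 8)(9 13)|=22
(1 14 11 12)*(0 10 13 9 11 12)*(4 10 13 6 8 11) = [13, 14, 2, 3, 10, 5, 8, 7, 11, 4, 6, 0, 1, 9, 12] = (0 13 9 4 10 6 8 11)(1 14 12)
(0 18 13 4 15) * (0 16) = (0 18 13 4 15 16) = [18, 1, 2, 3, 15, 5, 6, 7, 8, 9, 10, 11, 12, 4, 14, 16, 0, 17, 13]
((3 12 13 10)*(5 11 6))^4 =((3 12 13 10)(5 11 6))^4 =(13)(5 11 6)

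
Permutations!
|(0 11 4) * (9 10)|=6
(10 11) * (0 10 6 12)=(0 10 11 6 12)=[10, 1, 2, 3, 4, 5, 12, 7, 8, 9, 11, 6, 0]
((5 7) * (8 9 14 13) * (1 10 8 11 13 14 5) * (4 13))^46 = ((14)(1 10 8 9 5 7)(4 13 11))^46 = (14)(1 5 8)(4 13 11)(7 9 10)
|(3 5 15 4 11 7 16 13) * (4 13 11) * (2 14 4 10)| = |(2 14 4 10)(3 5 15 13)(7 16 11)| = 12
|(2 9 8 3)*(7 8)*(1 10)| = 10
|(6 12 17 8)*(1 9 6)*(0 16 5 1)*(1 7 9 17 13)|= 11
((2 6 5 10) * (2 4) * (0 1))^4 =((0 1)(2 6 5 10 4))^4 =(2 4 10 5 6)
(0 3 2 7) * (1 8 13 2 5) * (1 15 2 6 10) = (0 3 5 15 2 7)(1 8 13 6 10) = [3, 8, 7, 5, 4, 15, 10, 0, 13, 9, 1, 11, 12, 6, 14, 2]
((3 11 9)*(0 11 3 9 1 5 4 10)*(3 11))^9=((0 3 11 1 5 4 10))^9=(0 11 5 10 3 1 4)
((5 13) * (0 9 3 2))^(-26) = (13)(0 3)(2 9)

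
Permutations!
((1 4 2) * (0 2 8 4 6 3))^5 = ((0 2 1 6 3)(4 8))^5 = (4 8)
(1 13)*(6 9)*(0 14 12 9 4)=[14, 13, 2, 3, 0, 5, 4, 7, 8, 6, 10, 11, 9, 1, 12]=(0 14 12 9 6 4)(1 13)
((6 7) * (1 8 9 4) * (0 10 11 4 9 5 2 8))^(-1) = (0 1 4 11 10)(2 5 8)(6 7)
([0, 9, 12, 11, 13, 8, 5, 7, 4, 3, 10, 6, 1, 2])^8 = (1 13 5 3 12 4 6 9 2 8 11)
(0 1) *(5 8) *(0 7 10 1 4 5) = (0 4 5 8)(1 7 10) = [4, 7, 2, 3, 5, 8, 6, 10, 0, 9, 1]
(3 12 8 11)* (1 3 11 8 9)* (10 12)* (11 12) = (1 3 10 11 12 9) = [0, 3, 2, 10, 4, 5, 6, 7, 8, 1, 11, 12, 9]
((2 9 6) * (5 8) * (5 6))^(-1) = (2 6 8 5 9) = ((2 9 5 8 6))^(-1)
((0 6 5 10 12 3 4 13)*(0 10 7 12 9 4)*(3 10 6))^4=(4 7)(5 9)(6 10)(12 13)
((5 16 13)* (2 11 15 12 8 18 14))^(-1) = ((2 11 15 12 8 18 14)(5 16 13))^(-1) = (2 14 18 8 12 15 11)(5 13 16)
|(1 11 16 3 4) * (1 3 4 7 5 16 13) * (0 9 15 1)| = |(0 9 15 1 11 13)(3 7 5 16 4)| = 30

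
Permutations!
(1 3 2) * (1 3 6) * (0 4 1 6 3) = [4, 3, 0, 2, 1, 5, 6] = (6)(0 4 1 3 2)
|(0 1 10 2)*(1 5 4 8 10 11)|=6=|(0 5 4 8 10 2)(1 11)|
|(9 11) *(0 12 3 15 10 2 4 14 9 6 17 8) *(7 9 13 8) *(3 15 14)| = |(0 12 15 10 2 4 3 14 13 8)(6 17 7 9 11)| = 10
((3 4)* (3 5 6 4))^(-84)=((4 5 6))^(-84)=(6)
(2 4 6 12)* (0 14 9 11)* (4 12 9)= (0 14 4 6 9 11)(2 12)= [14, 1, 12, 3, 6, 5, 9, 7, 8, 11, 10, 0, 2, 13, 4]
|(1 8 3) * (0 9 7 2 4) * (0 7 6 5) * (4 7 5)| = |(0 9 6 4 5)(1 8 3)(2 7)| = 30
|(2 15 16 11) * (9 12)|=4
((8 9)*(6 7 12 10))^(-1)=(6 10 12 7)(8 9)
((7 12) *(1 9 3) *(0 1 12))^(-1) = ((0 1 9 3 12 7))^(-1) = (0 7 12 3 9 1)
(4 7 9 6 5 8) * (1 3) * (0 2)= (0 2)(1 3)(4 7 9 6 5 8)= [2, 3, 0, 1, 7, 8, 5, 9, 4, 6]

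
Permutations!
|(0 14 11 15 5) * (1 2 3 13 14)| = 9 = |(0 1 2 3 13 14 11 15 5)|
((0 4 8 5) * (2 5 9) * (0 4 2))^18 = (9)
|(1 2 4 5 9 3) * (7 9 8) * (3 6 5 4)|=|(1 2 3)(5 8 7 9 6)|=15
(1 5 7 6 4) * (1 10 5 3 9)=(1 3 9)(4 10 5 7 6)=[0, 3, 2, 9, 10, 7, 4, 6, 8, 1, 5]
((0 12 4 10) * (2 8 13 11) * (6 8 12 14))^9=(0 10 4 12 2 11 13 8 6 14)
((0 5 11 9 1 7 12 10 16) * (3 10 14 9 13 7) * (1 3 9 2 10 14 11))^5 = ((0 5 1 9 3 14 2 10 16)(7 12 11 13))^5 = (0 14 5 2 1 10 9 16 3)(7 12 11 13)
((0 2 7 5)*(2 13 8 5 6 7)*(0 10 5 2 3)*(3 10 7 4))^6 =((0 13 8 2 10 5 7 6 4 3))^6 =(0 7 8 4 10)(2 3 5 13 6)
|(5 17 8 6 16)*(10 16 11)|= |(5 17 8 6 11 10 16)|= 7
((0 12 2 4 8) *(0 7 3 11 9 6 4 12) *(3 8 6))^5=(2 12)(3 9 11)(4 6)(7 8)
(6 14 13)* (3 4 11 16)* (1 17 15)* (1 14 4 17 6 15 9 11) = (1 6 4)(3 17 9 11 16)(13 15 14) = [0, 6, 2, 17, 1, 5, 4, 7, 8, 11, 10, 16, 12, 15, 13, 14, 3, 9]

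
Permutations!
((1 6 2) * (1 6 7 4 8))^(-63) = (1 7 4 8)(2 6) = ((1 7 4 8)(2 6))^(-63)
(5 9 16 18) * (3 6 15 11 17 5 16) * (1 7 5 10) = (1 7 5 9 3 6 15 11 17 10)(16 18) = [0, 7, 2, 6, 4, 9, 15, 5, 8, 3, 1, 17, 12, 13, 14, 11, 18, 10, 16]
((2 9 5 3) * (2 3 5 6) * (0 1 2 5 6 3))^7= ((0 1 2 9 3)(5 6))^7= (0 2 3 1 9)(5 6)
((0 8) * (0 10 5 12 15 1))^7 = ((0 8 10 5 12 15 1))^7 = (15)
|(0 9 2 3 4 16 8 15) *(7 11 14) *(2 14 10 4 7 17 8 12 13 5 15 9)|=12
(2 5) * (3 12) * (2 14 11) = (2 5 14 11)(3 12) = [0, 1, 5, 12, 4, 14, 6, 7, 8, 9, 10, 2, 3, 13, 11]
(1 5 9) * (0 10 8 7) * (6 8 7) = [10, 5, 2, 3, 4, 9, 8, 0, 6, 1, 7] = (0 10 7)(1 5 9)(6 8)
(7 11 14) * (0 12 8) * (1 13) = (0 12 8)(1 13)(7 11 14) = [12, 13, 2, 3, 4, 5, 6, 11, 0, 9, 10, 14, 8, 1, 7]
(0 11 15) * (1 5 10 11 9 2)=[9, 5, 1, 3, 4, 10, 6, 7, 8, 2, 11, 15, 12, 13, 14, 0]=(0 9 2 1 5 10 11 15)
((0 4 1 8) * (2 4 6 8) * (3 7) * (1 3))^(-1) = (0 8 6)(1 7 3 4 2)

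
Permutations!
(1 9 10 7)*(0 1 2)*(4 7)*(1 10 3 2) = (0 10 4 7 1 9 3 2) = [10, 9, 0, 2, 7, 5, 6, 1, 8, 3, 4]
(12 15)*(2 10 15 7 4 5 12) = [0, 1, 10, 3, 5, 12, 6, 4, 8, 9, 15, 11, 7, 13, 14, 2] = (2 10 15)(4 5 12 7)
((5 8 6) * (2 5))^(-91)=((2 5 8 6))^(-91)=(2 5 8 6)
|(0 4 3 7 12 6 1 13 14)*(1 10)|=10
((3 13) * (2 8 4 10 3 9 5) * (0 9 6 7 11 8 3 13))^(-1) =(0 3 2 5 9)(4 8 11 7 6 13 10)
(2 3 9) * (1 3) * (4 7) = (1 3 9 2)(4 7) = [0, 3, 1, 9, 7, 5, 6, 4, 8, 2]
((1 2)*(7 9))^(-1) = (1 2)(7 9)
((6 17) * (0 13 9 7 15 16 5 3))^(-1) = ((0 13 9 7 15 16 5 3)(6 17))^(-1) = (0 3 5 16 15 7 9 13)(6 17)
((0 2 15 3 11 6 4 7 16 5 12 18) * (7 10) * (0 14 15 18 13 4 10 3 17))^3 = (0 14)(2 15)(3 10 5 4 6 16 13 11 7 12)(17 18) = ((0 2 18 14 15 17)(3 11 6 10 7 16 5 12 13 4))^3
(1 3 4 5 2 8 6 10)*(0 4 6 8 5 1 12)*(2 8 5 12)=(0 4 1 3 6 10 2 12)(5 8)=[4, 3, 12, 6, 1, 8, 10, 7, 5, 9, 2, 11, 0]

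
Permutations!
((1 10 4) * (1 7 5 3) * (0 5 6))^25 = (0 5 3 1 10 4 7 6)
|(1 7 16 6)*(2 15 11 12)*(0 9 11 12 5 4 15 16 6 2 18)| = |(0 9 11 5 4 15 12 18)(1 7 6)(2 16)| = 24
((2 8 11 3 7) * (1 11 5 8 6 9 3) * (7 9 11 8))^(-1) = ((1 8 5 7 2 6 11)(3 9))^(-1) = (1 11 6 2 7 5 8)(3 9)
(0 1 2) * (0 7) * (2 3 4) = (0 1 3 4 2 7) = [1, 3, 7, 4, 2, 5, 6, 0]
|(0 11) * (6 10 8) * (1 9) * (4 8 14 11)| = |(0 4 8 6 10 14 11)(1 9)| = 14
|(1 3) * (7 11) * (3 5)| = 6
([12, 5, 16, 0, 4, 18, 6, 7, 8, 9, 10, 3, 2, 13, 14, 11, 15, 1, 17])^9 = (0 2 15 3 12 16 11)(1 5 18 17)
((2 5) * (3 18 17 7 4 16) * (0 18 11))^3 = (0 7 3 18 4 11 17 16)(2 5) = ((0 18 17 7 4 16 3 11)(2 5))^3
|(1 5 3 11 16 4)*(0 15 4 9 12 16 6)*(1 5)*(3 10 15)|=|(0 3 11 6)(4 5 10 15)(9 12 16)|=12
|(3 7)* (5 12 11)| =6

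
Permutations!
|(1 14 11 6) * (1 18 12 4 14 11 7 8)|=9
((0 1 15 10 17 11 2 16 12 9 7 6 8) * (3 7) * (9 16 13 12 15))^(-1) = ((0 1 9 3 7 6 8)(2 13 12 16 15 10 17 11))^(-1) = (0 8 6 7 3 9 1)(2 11 17 10 15 16 12 13)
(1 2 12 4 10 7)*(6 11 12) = [0, 2, 6, 3, 10, 5, 11, 1, 8, 9, 7, 12, 4] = (1 2 6 11 12 4 10 7)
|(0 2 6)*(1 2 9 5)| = 6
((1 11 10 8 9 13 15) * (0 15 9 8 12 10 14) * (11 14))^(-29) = (0 14 1 15)(9 13)(10 12)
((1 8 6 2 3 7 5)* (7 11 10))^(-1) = (1 5 7 10 11 3 2 6 8)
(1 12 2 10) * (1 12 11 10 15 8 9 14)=(1 11 10 12 2 15 8 9 14)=[0, 11, 15, 3, 4, 5, 6, 7, 9, 14, 12, 10, 2, 13, 1, 8]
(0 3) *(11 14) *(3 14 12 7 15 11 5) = (0 14 5 3)(7 15 11 12) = [14, 1, 2, 0, 4, 3, 6, 15, 8, 9, 10, 12, 7, 13, 5, 11]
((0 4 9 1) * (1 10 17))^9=((0 4 9 10 17 1))^9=(0 10)(1 9)(4 17)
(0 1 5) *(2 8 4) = [1, 5, 8, 3, 2, 0, 6, 7, 4] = (0 1 5)(2 8 4)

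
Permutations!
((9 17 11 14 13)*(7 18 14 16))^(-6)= ((7 18 14 13 9 17 11 16))^(-6)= (7 14 9 11)(13 17 16 18)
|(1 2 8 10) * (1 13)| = |(1 2 8 10 13)| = 5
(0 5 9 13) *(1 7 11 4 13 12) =(0 5 9 12 1 7 11 4 13) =[5, 7, 2, 3, 13, 9, 6, 11, 8, 12, 10, 4, 1, 0]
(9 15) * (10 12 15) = (9 10 12 15) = [0, 1, 2, 3, 4, 5, 6, 7, 8, 10, 12, 11, 15, 13, 14, 9]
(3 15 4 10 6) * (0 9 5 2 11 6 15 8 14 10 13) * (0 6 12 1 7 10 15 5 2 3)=[9, 7, 11, 8, 13, 3, 0, 10, 14, 2, 5, 12, 1, 6, 15, 4]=(0 9 2 11 12 1 7 10 5 3 8 14 15 4 13 6)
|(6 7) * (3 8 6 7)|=|(3 8 6)|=3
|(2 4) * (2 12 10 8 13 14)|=|(2 4 12 10 8 13 14)|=7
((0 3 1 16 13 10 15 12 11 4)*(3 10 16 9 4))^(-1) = (0 4 9 1 3 11 12 15 10)(13 16)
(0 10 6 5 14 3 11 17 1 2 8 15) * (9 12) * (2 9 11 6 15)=[10, 9, 8, 6, 4, 14, 5, 7, 2, 12, 15, 17, 11, 13, 3, 0, 16, 1]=(0 10 15)(1 9 12 11 17)(2 8)(3 6 5 14)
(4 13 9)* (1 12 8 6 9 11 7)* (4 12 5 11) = (1 5 11 7)(4 13)(6 9 12 8) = [0, 5, 2, 3, 13, 11, 9, 1, 6, 12, 10, 7, 8, 4]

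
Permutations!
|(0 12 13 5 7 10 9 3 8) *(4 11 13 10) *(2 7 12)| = 12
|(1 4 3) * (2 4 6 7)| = |(1 6 7 2 4 3)| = 6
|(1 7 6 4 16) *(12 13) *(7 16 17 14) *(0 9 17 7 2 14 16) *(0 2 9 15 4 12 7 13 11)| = 24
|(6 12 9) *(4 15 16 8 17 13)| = 6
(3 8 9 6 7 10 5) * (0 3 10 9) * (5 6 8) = (0 3 5 10 6 7 9 8) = [3, 1, 2, 5, 4, 10, 7, 9, 0, 8, 6]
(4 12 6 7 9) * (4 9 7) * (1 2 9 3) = [0, 2, 9, 1, 12, 5, 4, 7, 8, 3, 10, 11, 6] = (1 2 9 3)(4 12 6)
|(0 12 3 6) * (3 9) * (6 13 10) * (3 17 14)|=9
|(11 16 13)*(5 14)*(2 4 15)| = |(2 4 15)(5 14)(11 16 13)| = 6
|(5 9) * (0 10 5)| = |(0 10 5 9)| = 4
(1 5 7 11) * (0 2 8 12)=(0 2 8 12)(1 5 7 11)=[2, 5, 8, 3, 4, 7, 6, 11, 12, 9, 10, 1, 0]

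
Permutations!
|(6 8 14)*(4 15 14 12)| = |(4 15 14 6 8 12)| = 6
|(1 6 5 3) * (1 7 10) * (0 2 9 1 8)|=|(0 2 9 1 6 5 3 7 10 8)|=10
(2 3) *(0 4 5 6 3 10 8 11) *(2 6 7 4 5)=(0 5 7 4 2 10 8 11)(3 6)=[5, 1, 10, 6, 2, 7, 3, 4, 11, 9, 8, 0]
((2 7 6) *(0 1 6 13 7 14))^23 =((0 1 6 2 14)(7 13))^23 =(0 2 1 14 6)(7 13)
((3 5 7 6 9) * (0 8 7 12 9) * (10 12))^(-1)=((0 8 7 6)(3 5 10 12 9))^(-1)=(0 6 7 8)(3 9 12 10 5)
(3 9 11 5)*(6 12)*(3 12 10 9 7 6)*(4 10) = (3 7 6 4 10 9 11 5 12) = [0, 1, 2, 7, 10, 12, 4, 6, 8, 11, 9, 5, 3]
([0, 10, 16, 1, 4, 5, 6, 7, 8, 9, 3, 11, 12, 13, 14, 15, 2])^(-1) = (1 3 10)(2 16)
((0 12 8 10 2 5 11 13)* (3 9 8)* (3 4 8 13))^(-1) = (0 13 9 3 11 5 2 10 8 4 12)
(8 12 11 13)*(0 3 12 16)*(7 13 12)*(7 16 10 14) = (0 3 16)(7 13 8 10 14)(11 12) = [3, 1, 2, 16, 4, 5, 6, 13, 10, 9, 14, 12, 11, 8, 7, 15, 0]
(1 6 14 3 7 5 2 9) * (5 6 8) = (1 8 5 2 9)(3 7 6 14) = [0, 8, 9, 7, 4, 2, 14, 6, 5, 1, 10, 11, 12, 13, 3]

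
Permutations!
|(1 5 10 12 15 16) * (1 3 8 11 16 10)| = 12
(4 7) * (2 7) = (2 7 4) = [0, 1, 7, 3, 2, 5, 6, 4]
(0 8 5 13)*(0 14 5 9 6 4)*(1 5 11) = (0 8 9 6 4)(1 5 13 14 11) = [8, 5, 2, 3, 0, 13, 4, 7, 9, 6, 10, 1, 12, 14, 11]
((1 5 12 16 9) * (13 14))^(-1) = (1 9 16 12 5)(13 14)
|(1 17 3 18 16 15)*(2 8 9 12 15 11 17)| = 30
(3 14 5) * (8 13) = (3 14 5)(8 13) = [0, 1, 2, 14, 4, 3, 6, 7, 13, 9, 10, 11, 12, 8, 5]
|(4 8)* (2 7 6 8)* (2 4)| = 4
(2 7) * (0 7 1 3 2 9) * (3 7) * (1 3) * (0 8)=(0 1 7 9 8)(2 3)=[1, 7, 3, 2, 4, 5, 6, 9, 0, 8]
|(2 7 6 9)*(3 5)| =4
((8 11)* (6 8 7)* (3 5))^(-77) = (3 5)(6 7 11 8)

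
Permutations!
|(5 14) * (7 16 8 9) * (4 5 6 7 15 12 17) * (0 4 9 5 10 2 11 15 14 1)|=|(0 4 10 2 11 15 12 17 9 14 6 7 16 8 5 1)|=16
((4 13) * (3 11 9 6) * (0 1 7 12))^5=(0 1 7 12)(3 11 9 6)(4 13)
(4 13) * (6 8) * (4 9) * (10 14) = [0, 1, 2, 3, 13, 5, 8, 7, 6, 4, 14, 11, 12, 9, 10] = (4 13 9)(6 8)(10 14)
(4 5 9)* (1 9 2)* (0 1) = [1, 9, 0, 3, 5, 2, 6, 7, 8, 4] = (0 1 9 4 5 2)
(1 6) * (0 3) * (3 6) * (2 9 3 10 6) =[2, 10, 9, 0, 4, 5, 1, 7, 8, 3, 6] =(0 2 9 3)(1 10 6)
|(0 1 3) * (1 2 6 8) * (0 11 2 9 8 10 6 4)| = |(0 9 8 1 3 11 2 4)(6 10)| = 8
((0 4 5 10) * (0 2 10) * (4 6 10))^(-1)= ((0 6 10 2 4 5))^(-1)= (0 5 4 2 10 6)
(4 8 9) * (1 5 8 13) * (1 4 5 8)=[0, 8, 2, 3, 13, 1, 6, 7, 9, 5, 10, 11, 12, 4]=(1 8 9 5)(4 13)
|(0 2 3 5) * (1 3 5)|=6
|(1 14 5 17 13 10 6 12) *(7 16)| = |(1 14 5 17 13 10 6 12)(7 16)| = 8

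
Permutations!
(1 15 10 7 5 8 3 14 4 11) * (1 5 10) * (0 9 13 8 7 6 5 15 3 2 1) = (0 9 13 8 2 1 3 14 4 11 15)(5 7 10 6) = [9, 3, 1, 14, 11, 7, 5, 10, 2, 13, 6, 15, 12, 8, 4, 0]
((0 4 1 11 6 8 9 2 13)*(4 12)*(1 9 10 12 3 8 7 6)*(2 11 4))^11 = (0 12 3 2 8 13 10)(1 11 9 4)(6 7)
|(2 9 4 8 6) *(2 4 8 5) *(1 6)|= 7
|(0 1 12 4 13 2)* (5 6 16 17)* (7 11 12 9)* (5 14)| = |(0 1 9 7 11 12 4 13 2)(5 6 16 17 14)| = 45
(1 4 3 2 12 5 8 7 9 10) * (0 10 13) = (0 10 1 4 3 2 12 5 8 7 9 13) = [10, 4, 12, 2, 3, 8, 6, 9, 7, 13, 1, 11, 5, 0]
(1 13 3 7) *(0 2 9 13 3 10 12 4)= (0 2 9 13 10 12 4)(1 3 7)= [2, 3, 9, 7, 0, 5, 6, 1, 8, 13, 12, 11, 4, 10]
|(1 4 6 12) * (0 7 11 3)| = |(0 7 11 3)(1 4 6 12)| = 4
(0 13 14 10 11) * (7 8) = (0 13 14 10 11)(7 8) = [13, 1, 2, 3, 4, 5, 6, 8, 7, 9, 11, 0, 12, 14, 10]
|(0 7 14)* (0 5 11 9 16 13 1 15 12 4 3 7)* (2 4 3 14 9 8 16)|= 14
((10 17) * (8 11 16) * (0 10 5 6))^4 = ((0 10 17 5 6)(8 11 16))^4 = (0 6 5 17 10)(8 11 16)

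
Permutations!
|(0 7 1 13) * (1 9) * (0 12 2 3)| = 8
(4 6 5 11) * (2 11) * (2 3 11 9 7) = (2 9 7)(3 11 4 6 5) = [0, 1, 9, 11, 6, 3, 5, 2, 8, 7, 10, 4]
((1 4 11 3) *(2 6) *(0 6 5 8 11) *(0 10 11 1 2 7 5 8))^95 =(0 5 7 6)(1 3 4 2 10 8 11)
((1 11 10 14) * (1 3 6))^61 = (1 11 10 14 3 6)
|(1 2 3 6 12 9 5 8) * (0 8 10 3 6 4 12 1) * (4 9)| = |(0 8)(1 2 6)(3 9 5 10)(4 12)| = 12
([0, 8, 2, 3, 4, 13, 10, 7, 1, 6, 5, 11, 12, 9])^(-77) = [0, 8, 2, 3, 4, 6, 13, 7, 1, 5, 9, 11, 12, 10]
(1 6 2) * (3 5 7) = (1 6 2)(3 5 7) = [0, 6, 1, 5, 4, 7, 2, 3]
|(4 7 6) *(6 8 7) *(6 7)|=4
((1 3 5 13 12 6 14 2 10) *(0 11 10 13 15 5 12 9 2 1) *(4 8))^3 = (1 6 3 14 12)(4 8)(5 15)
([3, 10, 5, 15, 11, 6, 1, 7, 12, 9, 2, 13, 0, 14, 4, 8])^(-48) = [15, 2, 6, 8, 4, 1, 10, 7, 0, 9, 5, 11, 3, 13, 14, 12]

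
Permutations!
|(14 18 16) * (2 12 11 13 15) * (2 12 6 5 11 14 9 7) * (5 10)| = |(2 6 10 5 11 13 15 12 14 18 16 9 7)| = 13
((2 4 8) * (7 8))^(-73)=((2 4 7 8))^(-73)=(2 8 7 4)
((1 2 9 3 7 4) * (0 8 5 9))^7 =(0 1 7 9 8 2 4 3 5) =((0 8 5 9 3 7 4 1 2))^7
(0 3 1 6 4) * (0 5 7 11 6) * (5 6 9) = [3, 0, 2, 1, 6, 7, 4, 11, 8, 5, 10, 9] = (0 3 1)(4 6)(5 7 11 9)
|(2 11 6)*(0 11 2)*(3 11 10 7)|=|(0 10 7 3 11 6)|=6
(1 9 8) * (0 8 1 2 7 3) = (0 8 2 7 3)(1 9) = [8, 9, 7, 0, 4, 5, 6, 3, 2, 1]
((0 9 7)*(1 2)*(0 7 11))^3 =((0 9 11)(1 2))^3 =(11)(1 2)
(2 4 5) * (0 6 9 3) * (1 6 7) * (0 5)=(0 7 1 6 9 3 5 2 4)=[7, 6, 4, 5, 0, 2, 9, 1, 8, 3]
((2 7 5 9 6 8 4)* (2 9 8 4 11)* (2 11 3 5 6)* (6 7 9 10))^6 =((11)(2 9)(3 5 8)(4 10 6))^6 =(11)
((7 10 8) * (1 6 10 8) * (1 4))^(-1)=(1 4 10 6)(7 8)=((1 6 10 4)(7 8))^(-1)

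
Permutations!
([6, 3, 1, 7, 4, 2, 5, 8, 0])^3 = (0 2 7 6 1 8 5 3)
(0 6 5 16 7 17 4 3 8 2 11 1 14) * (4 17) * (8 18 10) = (0 6 5 16 7 4 3 18 10 8 2 11 1 14) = [6, 14, 11, 18, 3, 16, 5, 4, 2, 9, 8, 1, 12, 13, 0, 15, 7, 17, 10]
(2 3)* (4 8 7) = (2 3)(4 8 7) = [0, 1, 3, 2, 8, 5, 6, 4, 7]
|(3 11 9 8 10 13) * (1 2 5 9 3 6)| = 8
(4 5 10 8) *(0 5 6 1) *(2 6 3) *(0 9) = [5, 9, 6, 2, 3, 10, 1, 7, 4, 0, 8] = (0 5 10 8 4 3 2 6 1 9)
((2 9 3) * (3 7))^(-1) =(2 3 7 9)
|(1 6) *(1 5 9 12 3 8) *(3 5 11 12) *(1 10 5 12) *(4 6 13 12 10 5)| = 28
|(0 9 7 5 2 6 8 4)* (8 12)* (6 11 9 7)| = |(0 7 5 2 11 9 6 12 8 4)| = 10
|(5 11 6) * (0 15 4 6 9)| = 7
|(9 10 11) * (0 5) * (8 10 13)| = |(0 5)(8 10 11 9 13)| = 10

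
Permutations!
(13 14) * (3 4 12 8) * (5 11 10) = (3 4 12 8)(5 11 10)(13 14) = [0, 1, 2, 4, 12, 11, 6, 7, 3, 9, 5, 10, 8, 14, 13]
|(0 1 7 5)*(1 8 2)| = 6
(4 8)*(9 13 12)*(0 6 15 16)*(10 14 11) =(0 6 15 16)(4 8)(9 13 12)(10 14 11) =[6, 1, 2, 3, 8, 5, 15, 7, 4, 13, 14, 10, 9, 12, 11, 16, 0]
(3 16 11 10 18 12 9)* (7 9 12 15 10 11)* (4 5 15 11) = [0, 1, 2, 16, 5, 15, 6, 9, 8, 3, 18, 4, 12, 13, 14, 10, 7, 17, 11] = (3 16 7 9)(4 5 15 10 18 11)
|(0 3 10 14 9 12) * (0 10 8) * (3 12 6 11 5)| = 10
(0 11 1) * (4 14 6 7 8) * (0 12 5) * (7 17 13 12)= (0 11 1 7 8 4 14 6 17 13 12 5)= [11, 7, 2, 3, 14, 0, 17, 8, 4, 9, 10, 1, 5, 12, 6, 15, 16, 13]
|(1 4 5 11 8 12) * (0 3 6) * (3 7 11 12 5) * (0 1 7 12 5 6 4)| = |(0 12 7 11 8 6 1)(3 4)| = 14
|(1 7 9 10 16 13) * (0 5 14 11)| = 12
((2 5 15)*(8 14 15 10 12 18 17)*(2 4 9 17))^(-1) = ((2 5 10 12 18)(4 9 17 8 14 15))^(-1) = (2 18 12 10 5)(4 15 14 8 17 9)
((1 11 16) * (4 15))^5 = (1 16 11)(4 15)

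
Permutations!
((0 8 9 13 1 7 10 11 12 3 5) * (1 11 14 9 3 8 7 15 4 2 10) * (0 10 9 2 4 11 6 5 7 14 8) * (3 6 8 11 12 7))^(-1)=(0 12 15 1 7 11 10 5 6 8 13 9 2 14)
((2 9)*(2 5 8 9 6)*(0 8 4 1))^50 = (0 9 4)(1 8 5)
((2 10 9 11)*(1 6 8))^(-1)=(1 8 6)(2 11 9 10)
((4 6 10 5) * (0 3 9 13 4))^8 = ((0 3 9 13 4 6 10 5))^8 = (13)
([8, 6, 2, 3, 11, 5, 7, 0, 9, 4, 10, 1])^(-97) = [7, 11, 2, 3, 9, 5, 1, 6, 0, 8, 10, 4]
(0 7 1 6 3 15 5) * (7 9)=(0 9 7 1 6 3 15 5)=[9, 6, 2, 15, 4, 0, 3, 1, 8, 7, 10, 11, 12, 13, 14, 5]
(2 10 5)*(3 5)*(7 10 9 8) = [0, 1, 9, 5, 4, 2, 6, 10, 7, 8, 3] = (2 9 8 7 10 3 5)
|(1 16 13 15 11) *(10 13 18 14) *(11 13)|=|(1 16 18 14 10 11)(13 15)|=6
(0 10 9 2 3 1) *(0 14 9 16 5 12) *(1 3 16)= [10, 14, 16, 3, 4, 12, 6, 7, 8, 2, 1, 11, 0, 13, 9, 15, 5]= (0 10 1 14 9 2 16 5 12)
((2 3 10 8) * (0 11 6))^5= ((0 11 6)(2 3 10 8))^5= (0 6 11)(2 3 10 8)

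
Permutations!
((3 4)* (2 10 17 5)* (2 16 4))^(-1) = (2 3 4 16 5 17 10) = ((2 10 17 5 16 4 3))^(-1)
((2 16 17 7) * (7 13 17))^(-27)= ((2 16 7)(13 17))^(-27)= (13 17)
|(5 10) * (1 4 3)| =|(1 4 3)(5 10)| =6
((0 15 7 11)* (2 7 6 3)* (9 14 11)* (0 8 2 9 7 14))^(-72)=((0 15 6 3 9)(2 14 11 8))^(-72)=(0 3 15 9 6)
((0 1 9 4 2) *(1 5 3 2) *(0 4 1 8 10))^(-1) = ((0 5 3 2 4 8 10)(1 9))^(-1) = (0 10 8 4 2 3 5)(1 9)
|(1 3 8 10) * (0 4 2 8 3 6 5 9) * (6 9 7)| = 21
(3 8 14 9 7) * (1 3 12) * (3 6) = (1 6 3 8 14 9 7 12) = [0, 6, 2, 8, 4, 5, 3, 12, 14, 7, 10, 11, 1, 13, 9]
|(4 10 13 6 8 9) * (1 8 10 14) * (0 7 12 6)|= |(0 7 12 6 10 13)(1 8 9 4 14)|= 30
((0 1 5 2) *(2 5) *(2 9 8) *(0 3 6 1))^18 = ((1 9 8 2 3 6))^18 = (9)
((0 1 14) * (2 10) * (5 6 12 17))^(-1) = ((0 1 14)(2 10)(5 6 12 17))^(-1) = (0 14 1)(2 10)(5 17 12 6)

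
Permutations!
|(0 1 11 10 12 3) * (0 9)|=7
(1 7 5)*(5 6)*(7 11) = (1 11 7 6 5) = [0, 11, 2, 3, 4, 1, 5, 6, 8, 9, 10, 7]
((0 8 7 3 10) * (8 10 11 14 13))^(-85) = (0 10)(3 7 8 13 14 11)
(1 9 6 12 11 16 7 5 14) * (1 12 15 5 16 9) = (5 14 12 11 9 6 15)(7 16) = [0, 1, 2, 3, 4, 14, 15, 16, 8, 6, 10, 9, 11, 13, 12, 5, 7]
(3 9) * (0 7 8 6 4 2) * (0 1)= (0 7 8 6 4 2 1)(3 9)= [7, 0, 1, 9, 2, 5, 4, 8, 6, 3]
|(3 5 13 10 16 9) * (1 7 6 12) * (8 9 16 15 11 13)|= 4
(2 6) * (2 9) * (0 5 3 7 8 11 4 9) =[5, 1, 6, 7, 9, 3, 0, 8, 11, 2, 10, 4] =(0 5 3 7 8 11 4 9 2 6)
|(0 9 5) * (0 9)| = |(5 9)| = 2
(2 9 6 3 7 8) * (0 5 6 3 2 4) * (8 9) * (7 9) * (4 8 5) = [4, 1, 5, 9, 0, 6, 2, 7, 8, 3] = (0 4)(2 5 6)(3 9)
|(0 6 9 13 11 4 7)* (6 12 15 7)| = 20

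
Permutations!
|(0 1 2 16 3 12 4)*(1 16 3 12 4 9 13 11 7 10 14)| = |(0 16 12 9 13 11 7 10 14 1 2 3 4)| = 13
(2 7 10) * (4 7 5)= (2 5 4 7 10)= [0, 1, 5, 3, 7, 4, 6, 10, 8, 9, 2]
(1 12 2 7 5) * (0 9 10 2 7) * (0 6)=[9, 12, 6, 3, 4, 1, 0, 5, 8, 10, 2, 11, 7]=(0 9 10 2 6)(1 12 7 5)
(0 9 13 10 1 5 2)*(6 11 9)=(0 6 11 9 13 10 1 5 2)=[6, 5, 0, 3, 4, 2, 11, 7, 8, 13, 1, 9, 12, 10]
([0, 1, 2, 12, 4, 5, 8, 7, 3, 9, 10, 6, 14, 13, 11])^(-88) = [0, 1, 2, 14, 4, 5, 3, 7, 12, 9, 10, 8, 11, 13, 6]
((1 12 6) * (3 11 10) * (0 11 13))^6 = (0 11 10 3 13)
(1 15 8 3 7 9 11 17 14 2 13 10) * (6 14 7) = (1 15 8 3 6 14 2 13 10)(7 9 11 17) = [0, 15, 13, 6, 4, 5, 14, 9, 3, 11, 1, 17, 12, 10, 2, 8, 16, 7]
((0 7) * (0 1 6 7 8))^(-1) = (0 8)(1 7 6)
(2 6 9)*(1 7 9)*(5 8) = (1 7 9 2 6)(5 8) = [0, 7, 6, 3, 4, 8, 1, 9, 5, 2]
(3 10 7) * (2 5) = (2 5)(3 10 7) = [0, 1, 5, 10, 4, 2, 6, 3, 8, 9, 7]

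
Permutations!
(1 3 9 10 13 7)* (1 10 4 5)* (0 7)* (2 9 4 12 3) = [7, 2, 9, 4, 5, 1, 6, 10, 8, 12, 13, 11, 3, 0] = (0 7 10 13)(1 2 9 12 3 4 5)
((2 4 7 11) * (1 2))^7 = (1 4 11 2 7)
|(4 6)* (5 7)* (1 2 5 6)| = 6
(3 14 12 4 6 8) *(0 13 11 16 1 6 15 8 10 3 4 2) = (0 13 11 16 1 6 10 3 14 12 2)(4 15 8) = [13, 6, 0, 14, 15, 5, 10, 7, 4, 9, 3, 16, 2, 11, 12, 8, 1]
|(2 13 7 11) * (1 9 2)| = 6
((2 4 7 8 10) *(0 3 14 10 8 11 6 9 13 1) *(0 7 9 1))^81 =(0 3 14 10 2 4 9 13)(1 7 11 6)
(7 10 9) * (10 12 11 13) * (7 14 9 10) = (7 12 11 13)(9 14) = [0, 1, 2, 3, 4, 5, 6, 12, 8, 14, 10, 13, 11, 7, 9]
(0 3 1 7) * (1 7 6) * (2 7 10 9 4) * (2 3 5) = (0 5 2 7)(1 6)(3 10 9 4) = [5, 6, 7, 10, 3, 2, 1, 0, 8, 4, 9]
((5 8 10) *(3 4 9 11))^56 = (11)(5 10 8)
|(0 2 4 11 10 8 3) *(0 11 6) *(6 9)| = 20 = |(0 2 4 9 6)(3 11 10 8)|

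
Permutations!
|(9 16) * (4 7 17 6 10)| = 10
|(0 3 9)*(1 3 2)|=|(0 2 1 3 9)|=5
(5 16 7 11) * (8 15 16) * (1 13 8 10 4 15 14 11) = (1 13 8 14 11 5 10 4 15 16 7) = [0, 13, 2, 3, 15, 10, 6, 1, 14, 9, 4, 5, 12, 8, 11, 16, 7]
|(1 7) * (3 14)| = 2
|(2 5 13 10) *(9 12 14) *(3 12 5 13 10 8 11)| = 10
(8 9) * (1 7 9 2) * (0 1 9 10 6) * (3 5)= [1, 7, 9, 5, 4, 3, 0, 10, 2, 8, 6]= (0 1 7 10 6)(2 9 8)(3 5)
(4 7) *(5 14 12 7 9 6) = (4 9 6 5 14 12 7) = [0, 1, 2, 3, 9, 14, 5, 4, 8, 6, 10, 11, 7, 13, 12]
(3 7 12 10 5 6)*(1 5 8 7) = (1 5 6 3)(7 12 10 8) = [0, 5, 2, 1, 4, 6, 3, 12, 7, 9, 8, 11, 10]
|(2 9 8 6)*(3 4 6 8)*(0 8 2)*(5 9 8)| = |(0 5 9 3 4 6)(2 8)| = 6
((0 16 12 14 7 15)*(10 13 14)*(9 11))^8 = (16)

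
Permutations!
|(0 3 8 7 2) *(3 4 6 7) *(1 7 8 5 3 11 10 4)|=20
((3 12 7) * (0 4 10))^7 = ((0 4 10)(3 12 7))^7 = (0 4 10)(3 12 7)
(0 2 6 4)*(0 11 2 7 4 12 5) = (0 7 4 11 2 6 12 5) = [7, 1, 6, 3, 11, 0, 12, 4, 8, 9, 10, 2, 5]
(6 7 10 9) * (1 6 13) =(1 6 7 10 9 13) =[0, 6, 2, 3, 4, 5, 7, 10, 8, 13, 9, 11, 12, 1]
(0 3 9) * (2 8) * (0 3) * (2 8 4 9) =[0, 1, 4, 2, 9, 5, 6, 7, 8, 3] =(2 4 9 3)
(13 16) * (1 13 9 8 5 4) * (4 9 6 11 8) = (1 13 16 6 11 8 5 9 4) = [0, 13, 2, 3, 1, 9, 11, 7, 5, 4, 10, 8, 12, 16, 14, 15, 6]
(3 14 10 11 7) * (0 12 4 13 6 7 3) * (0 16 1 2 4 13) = (0 12 13 6 7 16 1 2 4)(3 14 10 11) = [12, 2, 4, 14, 0, 5, 7, 16, 8, 9, 11, 3, 13, 6, 10, 15, 1]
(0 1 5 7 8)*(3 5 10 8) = (0 1 10 8)(3 5 7) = [1, 10, 2, 5, 4, 7, 6, 3, 0, 9, 8]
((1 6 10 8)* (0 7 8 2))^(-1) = ((0 7 8 1 6 10 2))^(-1) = (0 2 10 6 1 8 7)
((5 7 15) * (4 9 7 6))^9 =(4 15)(5 9)(6 7)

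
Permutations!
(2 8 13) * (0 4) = (0 4)(2 8 13) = [4, 1, 8, 3, 0, 5, 6, 7, 13, 9, 10, 11, 12, 2]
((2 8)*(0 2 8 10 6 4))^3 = (0 6 2 4 10)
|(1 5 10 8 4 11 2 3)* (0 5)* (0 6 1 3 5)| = |(1 6)(2 5 10 8 4 11)| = 6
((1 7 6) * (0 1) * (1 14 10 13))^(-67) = ((0 14 10 13 1 7 6))^(-67) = (0 13 6 10 7 14 1)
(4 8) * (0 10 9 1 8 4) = (0 10 9 1 8) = [10, 8, 2, 3, 4, 5, 6, 7, 0, 1, 9]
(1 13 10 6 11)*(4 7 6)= (1 13 10 4 7 6 11)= [0, 13, 2, 3, 7, 5, 11, 6, 8, 9, 4, 1, 12, 10]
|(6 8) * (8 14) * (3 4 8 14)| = 4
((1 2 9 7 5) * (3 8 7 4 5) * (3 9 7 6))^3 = ((1 2 7 9 4 5)(3 8 6))^3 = (1 9)(2 4)(5 7)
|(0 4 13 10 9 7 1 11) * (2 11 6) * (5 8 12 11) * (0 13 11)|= |(0 4 11 13 10 9 7 1 6 2 5 8 12)|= 13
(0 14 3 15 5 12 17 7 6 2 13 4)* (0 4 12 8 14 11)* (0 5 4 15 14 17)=(0 11 5 8 17 7 6 2 13 12)(3 14)(4 15)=[11, 1, 13, 14, 15, 8, 2, 6, 17, 9, 10, 5, 0, 12, 3, 4, 16, 7]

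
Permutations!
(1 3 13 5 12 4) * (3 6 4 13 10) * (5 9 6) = (1 5 12 13 9 6 4)(3 10) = [0, 5, 2, 10, 1, 12, 4, 7, 8, 6, 3, 11, 13, 9]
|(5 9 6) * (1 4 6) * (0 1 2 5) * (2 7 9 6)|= 6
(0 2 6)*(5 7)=(0 2 6)(5 7)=[2, 1, 6, 3, 4, 7, 0, 5]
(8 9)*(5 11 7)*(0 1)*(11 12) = [1, 0, 2, 3, 4, 12, 6, 5, 9, 8, 10, 7, 11] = (0 1)(5 12 11 7)(8 9)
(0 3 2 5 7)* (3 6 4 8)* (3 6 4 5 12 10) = (0 4 8 6 5 7)(2 12 10 3) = [4, 1, 12, 2, 8, 7, 5, 0, 6, 9, 3, 11, 10]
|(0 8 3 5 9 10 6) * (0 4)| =8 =|(0 8 3 5 9 10 6 4)|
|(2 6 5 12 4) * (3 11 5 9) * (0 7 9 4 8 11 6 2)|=12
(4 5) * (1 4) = [0, 4, 2, 3, 5, 1] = (1 4 5)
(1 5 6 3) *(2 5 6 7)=(1 6 3)(2 5 7)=[0, 6, 5, 1, 4, 7, 3, 2]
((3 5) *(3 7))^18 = (7)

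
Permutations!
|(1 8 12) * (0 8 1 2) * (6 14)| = |(0 8 12 2)(6 14)| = 4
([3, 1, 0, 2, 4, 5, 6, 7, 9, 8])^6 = (9)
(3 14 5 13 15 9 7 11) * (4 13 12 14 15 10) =[0, 1, 2, 15, 13, 12, 6, 11, 8, 7, 4, 3, 14, 10, 5, 9] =(3 15 9 7 11)(4 13 10)(5 12 14)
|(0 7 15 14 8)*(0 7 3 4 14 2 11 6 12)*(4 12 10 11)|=|(0 3 12)(2 4 14 8 7 15)(6 10 11)|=6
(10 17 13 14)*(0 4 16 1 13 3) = (0 4 16 1 13 14 10 17 3) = [4, 13, 2, 0, 16, 5, 6, 7, 8, 9, 17, 11, 12, 14, 10, 15, 1, 3]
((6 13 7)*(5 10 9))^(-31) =(5 9 10)(6 7 13)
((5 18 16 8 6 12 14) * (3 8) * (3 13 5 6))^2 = (5 16)(6 14 12)(13 18)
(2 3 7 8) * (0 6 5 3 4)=[6, 1, 4, 7, 0, 3, 5, 8, 2]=(0 6 5 3 7 8 2 4)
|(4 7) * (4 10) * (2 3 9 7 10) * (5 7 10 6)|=|(2 3 9 10 4 6 5 7)|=8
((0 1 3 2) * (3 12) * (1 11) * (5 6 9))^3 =(0 12)(1 2)(3 11)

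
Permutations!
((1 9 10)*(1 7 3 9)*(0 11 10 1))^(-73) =(0 3 11 9 10 1 7) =((0 11 10 7 3 9 1))^(-73)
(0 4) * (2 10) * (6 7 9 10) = (0 4)(2 6 7 9 10) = [4, 1, 6, 3, 0, 5, 7, 9, 8, 10, 2]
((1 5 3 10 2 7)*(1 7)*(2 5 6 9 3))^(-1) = ((1 6 9 3 10 5 2))^(-1) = (1 2 5 10 3 9 6)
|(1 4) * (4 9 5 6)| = |(1 9 5 6 4)| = 5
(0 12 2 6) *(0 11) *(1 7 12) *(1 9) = [9, 7, 6, 3, 4, 5, 11, 12, 8, 1, 10, 0, 2] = (0 9 1 7 12 2 6 11)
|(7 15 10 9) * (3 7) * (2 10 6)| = |(2 10 9 3 7 15 6)| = 7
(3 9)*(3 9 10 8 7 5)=(3 10 8 7 5)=[0, 1, 2, 10, 4, 3, 6, 5, 7, 9, 8]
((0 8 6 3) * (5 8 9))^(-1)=((0 9 5 8 6 3))^(-1)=(0 3 6 8 5 9)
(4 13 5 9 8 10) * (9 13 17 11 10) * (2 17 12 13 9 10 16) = [0, 1, 17, 3, 12, 9, 6, 7, 10, 8, 4, 16, 13, 5, 14, 15, 2, 11] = (2 17 11 16)(4 12 13 5 9 8 10)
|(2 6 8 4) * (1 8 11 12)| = |(1 8 4 2 6 11 12)| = 7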